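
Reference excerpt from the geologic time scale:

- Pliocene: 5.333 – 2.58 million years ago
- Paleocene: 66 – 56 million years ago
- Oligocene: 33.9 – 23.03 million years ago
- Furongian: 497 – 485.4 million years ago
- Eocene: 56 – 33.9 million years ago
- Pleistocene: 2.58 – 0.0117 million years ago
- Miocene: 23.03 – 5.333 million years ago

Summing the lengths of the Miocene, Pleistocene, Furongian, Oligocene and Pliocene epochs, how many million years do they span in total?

Duration is start − end for each: (23.03 − 5.333) + (2.58 − 0.0117) + (497 − 485.4) + (33.9 − 23.03) + (5.333 − 2.58).
That is 17.697 + 2.5683 + 11.6 + 10.87 + 2.753, which totals 45.4883 million years.

45.4883 million years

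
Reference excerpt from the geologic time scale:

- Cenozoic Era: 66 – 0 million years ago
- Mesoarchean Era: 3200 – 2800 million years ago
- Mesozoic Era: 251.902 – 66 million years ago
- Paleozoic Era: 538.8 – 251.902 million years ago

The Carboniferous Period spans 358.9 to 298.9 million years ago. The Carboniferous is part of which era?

The Carboniferous (358.9–298.9 Ma) lies entirely within 538.8–251.902 Ma, the Paleozoic Era.

Paleozoic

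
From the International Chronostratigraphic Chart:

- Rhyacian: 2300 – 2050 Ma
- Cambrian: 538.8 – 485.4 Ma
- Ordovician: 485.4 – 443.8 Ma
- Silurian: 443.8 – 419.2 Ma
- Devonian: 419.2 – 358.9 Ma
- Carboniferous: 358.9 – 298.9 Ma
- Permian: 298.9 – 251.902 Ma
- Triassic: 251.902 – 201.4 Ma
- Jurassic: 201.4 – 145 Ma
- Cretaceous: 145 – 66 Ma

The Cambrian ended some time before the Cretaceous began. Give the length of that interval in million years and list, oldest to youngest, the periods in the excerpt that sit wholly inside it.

340.4 million years; Ordovician, Silurian, Devonian, Carboniferous, Permian, Triassic, Jurassic

The Cambrian closes at 485.4 Ma and the Cretaceous opens at 145 Ma, so the interval is 485.4 − 145 = 340.4 Myr.
A period fits inside if it starts at or after 485.4 Ma and ends at or before 145 Ma; oldest first that gives Ordovician, Silurian, Devonian, Carboniferous, Permian, Triassic, Jurassic.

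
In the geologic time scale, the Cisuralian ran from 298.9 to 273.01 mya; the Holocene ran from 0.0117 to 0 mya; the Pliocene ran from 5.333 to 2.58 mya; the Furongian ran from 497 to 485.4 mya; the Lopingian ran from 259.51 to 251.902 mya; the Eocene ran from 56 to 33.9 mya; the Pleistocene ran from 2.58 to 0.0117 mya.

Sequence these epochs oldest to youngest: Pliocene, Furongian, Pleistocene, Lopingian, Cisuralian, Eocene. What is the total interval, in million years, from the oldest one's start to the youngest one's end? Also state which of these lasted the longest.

From the excerpt: Pliocene 5.333–2.58; Furongian 497–485.4; Pleistocene 2.58–0.0117; Lopingian 259.51–251.902; Cisuralian 298.9–273.01; Eocene 56–33.9 (Ma).
Larger Ma is earlier, so the oldest is Furongian and the youngest is Pleistocene; oldest to youngest: Furongian, Cisuralian, Lopingian, Eocene, Pliocene, Pleistocene.
Oldest start 497 minus youngest end 0.0117 gives 496.9883 Myr overall.
Individual lengths (start − end): Lopingian 7.608; Eocene 22.1; Pleistocene 2.5683; Cisuralian 25.89; Furongian 11.6; Pliocene 2.753. The largest is Cisuralian at 25.89 Myr.

Furongian → Cisuralian → Lopingian → Eocene → Pliocene → Pleistocene; total span 496.9883 Myr; longest is Cisuralian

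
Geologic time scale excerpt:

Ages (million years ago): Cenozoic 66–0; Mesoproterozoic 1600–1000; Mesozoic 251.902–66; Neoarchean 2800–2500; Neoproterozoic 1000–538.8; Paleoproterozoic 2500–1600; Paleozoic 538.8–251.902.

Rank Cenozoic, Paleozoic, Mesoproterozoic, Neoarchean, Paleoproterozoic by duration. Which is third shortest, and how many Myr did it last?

Start − end for each: Cenozoic 66 − 0 = 66; Paleozoic 538.8 − 251.902 = 286.898; Mesoproterozoic 1600 − 1000 = 600; Neoarchean 2800 − 2500 = 300; Paleoproterozoic 2500 − 1600 = 900.
Ranking these from shortest: Cenozoic < Paleozoic < Neoarchean < Mesoproterozoic < Paleoproterozoic.
Position 3 in that ranking is Neoarchean, which lasted 300 Myr.

Neoarchean, 300 million years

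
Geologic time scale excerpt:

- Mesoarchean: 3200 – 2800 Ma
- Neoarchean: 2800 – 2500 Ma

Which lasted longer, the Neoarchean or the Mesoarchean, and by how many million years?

Neoarchean: 2800 − 2500 = 300 Myr.
Mesoarchean: 3200 − 2800 = 400 Myr.
Difference: 400 − 300 = 100 Myr, so the Mesoarchean was longer.

Mesoarchean, by 100 million years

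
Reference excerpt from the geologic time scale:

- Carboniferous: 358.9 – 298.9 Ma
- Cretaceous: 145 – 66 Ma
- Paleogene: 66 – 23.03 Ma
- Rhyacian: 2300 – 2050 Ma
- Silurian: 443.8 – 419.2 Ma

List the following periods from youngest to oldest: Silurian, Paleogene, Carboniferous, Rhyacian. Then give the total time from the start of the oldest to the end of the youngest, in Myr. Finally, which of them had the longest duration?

Paleogene → Carboniferous → Silurian → Rhyacian; total span 2276.97 Myr; longest is Rhyacian

From the excerpt: Silurian 443.8–419.2; Paleogene 66–23.03; Carboniferous 358.9–298.9; Rhyacian 2300–2050 (Ma).
Larger Ma is earlier, so the oldest is Rhyacian and the youngest is Paleogene; youngest to oldest: Paleogene, Carboniferous, Silurian, Rhyacian.
Oldest start 2300 minus youngest end 23.03 gives 2276.97 Myr overall.
Individual lengths (start − end): Carboniferous 60; Silurian 24.6; Rhyacian 250; Paleogene 42.97. The largest is Rhyacian at 250 Myr.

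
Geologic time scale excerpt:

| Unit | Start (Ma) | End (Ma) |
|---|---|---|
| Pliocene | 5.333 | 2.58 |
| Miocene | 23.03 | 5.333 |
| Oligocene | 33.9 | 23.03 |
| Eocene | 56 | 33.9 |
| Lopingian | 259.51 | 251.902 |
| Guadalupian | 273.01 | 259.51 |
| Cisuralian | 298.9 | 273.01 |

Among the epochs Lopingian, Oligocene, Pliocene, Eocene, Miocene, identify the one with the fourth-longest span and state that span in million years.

Lopingian, 7.608 million years

Start − end for each: Lopingian 259.51 − 251.902 = 7.608; Oligocene 33.9 − 23.03 = 10.87; Pliocene 5.333 − 2.58 = 2.753; Eocene 56 − 33.9 = 22.1; Miocene 23.03 − 5.333 = 17.697.
Ranking these from longest: Eocene > Miocene > Oligocene > Lopingian > Pliocene.
Position 4 in that ranking is Lopingian, which lasted 7.608 Myr.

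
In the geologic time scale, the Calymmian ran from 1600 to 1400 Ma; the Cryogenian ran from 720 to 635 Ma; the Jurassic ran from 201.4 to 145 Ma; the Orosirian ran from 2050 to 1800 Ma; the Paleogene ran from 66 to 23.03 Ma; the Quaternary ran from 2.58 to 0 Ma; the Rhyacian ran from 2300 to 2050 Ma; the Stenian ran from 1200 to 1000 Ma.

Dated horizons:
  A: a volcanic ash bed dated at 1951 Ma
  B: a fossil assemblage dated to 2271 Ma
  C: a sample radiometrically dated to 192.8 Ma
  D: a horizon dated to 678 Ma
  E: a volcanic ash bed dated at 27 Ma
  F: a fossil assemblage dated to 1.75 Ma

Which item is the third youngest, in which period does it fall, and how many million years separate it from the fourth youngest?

C, in the Jurassic; 485.2 million years to D

Smaller Ma means younger, so youngest first: F 1.75 < E 27 < C 192.8 < D 678 < A 1951 < B 2271.
Counting 3 along gives C (192.8 Ma); the excerpt puts that inside the Jurassic, 201.4–145 Ma.
Next in line is D (678 Ma), and 678 − 192.8 = 485.2 Myr.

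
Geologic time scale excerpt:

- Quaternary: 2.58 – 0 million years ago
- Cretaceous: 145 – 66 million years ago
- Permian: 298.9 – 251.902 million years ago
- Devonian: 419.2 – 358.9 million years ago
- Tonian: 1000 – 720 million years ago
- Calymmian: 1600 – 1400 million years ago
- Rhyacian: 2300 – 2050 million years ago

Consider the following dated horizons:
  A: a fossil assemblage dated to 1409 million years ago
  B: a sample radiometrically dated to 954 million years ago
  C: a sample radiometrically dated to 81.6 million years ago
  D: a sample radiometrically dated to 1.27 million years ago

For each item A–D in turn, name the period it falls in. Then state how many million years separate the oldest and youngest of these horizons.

A — Calymmian; B — Tonian; C — Cretaceous; D — Quaternary; span 1407.73 million years

A: 1409 Ma lies in 1600–1400 Ma, so Calymmian.
B: 954 Ma lies in 1000–720 Ma, so Tonian.
C: 81.6 Ma lies in 145–66 Ma, so Cretaceous.
D: 1.27 Ma lies in 2.58–0 Ma, so Quaternary.
Oldest = 1409 Ma, youngest = 1.27 Ma → span 1407.73 Myr.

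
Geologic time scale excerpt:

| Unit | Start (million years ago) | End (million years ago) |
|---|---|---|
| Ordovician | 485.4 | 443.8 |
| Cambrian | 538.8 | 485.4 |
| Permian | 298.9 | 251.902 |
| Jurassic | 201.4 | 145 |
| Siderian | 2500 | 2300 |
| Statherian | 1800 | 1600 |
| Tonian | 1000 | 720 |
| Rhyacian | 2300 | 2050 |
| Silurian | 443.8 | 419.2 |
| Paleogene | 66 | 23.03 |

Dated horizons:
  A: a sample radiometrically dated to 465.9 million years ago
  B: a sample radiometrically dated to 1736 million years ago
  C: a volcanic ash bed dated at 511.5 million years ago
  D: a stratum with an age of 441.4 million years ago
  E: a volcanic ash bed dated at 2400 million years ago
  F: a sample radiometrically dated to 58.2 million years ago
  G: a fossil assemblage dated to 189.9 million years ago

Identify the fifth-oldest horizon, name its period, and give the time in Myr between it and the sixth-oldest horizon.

Sorted oldest-first by Ma: E (2400), B (1736), C (511.5), A (465.9), D (441.4), G (189.9), F (58.2).
The fifth oldest is D at 441.4 Ma, which lies in 443.8–419.2 Ma: the Silurian.
The sixth oldest is G at 189.9 Ma; separation = |441.4 − 189.9| = 251.5 Myr.

D, in the Silurian; 251.5 million years to G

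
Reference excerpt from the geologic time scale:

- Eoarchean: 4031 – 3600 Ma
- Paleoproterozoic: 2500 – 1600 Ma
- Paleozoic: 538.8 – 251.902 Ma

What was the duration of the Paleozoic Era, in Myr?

538.8 − 251.902 = 286.898 million years.

286.898 million years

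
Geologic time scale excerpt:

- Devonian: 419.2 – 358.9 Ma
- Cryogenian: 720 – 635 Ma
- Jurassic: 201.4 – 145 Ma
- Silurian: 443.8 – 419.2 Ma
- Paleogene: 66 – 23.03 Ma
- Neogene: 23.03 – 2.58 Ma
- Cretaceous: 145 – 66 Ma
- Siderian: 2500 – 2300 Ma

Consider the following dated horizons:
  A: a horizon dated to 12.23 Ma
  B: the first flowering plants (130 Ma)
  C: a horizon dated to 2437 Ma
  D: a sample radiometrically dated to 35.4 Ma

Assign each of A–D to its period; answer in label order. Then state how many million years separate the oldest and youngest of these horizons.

Match each age against the start–end ranges in the excerpt: A = 12.23 Ma → Neogene (23.03–2.58); B = 130 Ma → Cretaceous (145–66); C = 2437 Ma → Siderian (2500–2300); D = 35.4 Ma → Paleogene (66–23.03).
The largest age is 2437 Ma and the smallest is 12.23 Ma; their difference is 2424.77 Myr.

A — Neogene; B — Cretaceous; C — Siderian; D — Paleogene; span 2424.77 million years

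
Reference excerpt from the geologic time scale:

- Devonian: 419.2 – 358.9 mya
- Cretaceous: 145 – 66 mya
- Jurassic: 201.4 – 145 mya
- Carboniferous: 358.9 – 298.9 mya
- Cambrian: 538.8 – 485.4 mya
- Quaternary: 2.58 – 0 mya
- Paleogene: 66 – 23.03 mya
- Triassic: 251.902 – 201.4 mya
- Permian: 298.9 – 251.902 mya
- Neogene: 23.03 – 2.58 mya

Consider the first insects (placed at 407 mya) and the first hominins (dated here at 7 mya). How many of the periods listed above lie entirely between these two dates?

6

The older date is 407 Ma and the younger is 7 Ma.
Periods with start < 407 and end > 7 Ma: Carboniferous (358.9–298.9), Permian (298.9–251.902), Triassic (251.902–201.4), Jurassic (201.4–145), Cretaceous (145–66), Paleogene (66–23.03).
That is 6 complete periods.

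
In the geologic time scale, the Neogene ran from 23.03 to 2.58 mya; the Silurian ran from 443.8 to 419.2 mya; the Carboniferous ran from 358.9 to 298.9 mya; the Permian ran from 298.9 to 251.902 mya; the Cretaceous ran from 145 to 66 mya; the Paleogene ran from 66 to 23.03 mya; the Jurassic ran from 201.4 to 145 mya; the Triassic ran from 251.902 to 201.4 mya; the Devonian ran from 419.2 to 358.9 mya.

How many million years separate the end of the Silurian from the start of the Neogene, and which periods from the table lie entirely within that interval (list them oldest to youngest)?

396.17 million years; Devonian, Carboniferous, Permian, Triassic, Jurassic, Cretaceous, Paleogene

The Silurian closes at 419.2 Ma and the Neogene opens at 23.03 Ma, so the interval is 419.2 − 23.03 = 396.17 Myr.
A period fits inside if it starts at or after 419.2 Ma and ends at or before 23.03 Ma; oldest first that gives Devonian, Carboniferous, Permian, Triassic, Jurassic, Cretaceous, Paleogene.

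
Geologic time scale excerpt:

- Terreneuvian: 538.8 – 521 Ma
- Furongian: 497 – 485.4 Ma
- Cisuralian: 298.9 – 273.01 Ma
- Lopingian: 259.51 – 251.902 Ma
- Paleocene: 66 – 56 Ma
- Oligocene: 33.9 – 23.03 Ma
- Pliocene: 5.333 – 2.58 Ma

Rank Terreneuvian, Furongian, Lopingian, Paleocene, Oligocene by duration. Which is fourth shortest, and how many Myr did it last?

Durations: Terreneuvian 17.8; Furongian 11.6; Lopingian 7.608; Paleocene 10; Oligocene 10.87 Myr.
Sorted shortest-first: Lopingian (7.608), Paleocene (10), Oligocene (10.87), Furongian (11.6), Terreneuvian (17.8).
The fourth shortest is Furongian at 11.6 Myr.

Furongian, 11.6 million years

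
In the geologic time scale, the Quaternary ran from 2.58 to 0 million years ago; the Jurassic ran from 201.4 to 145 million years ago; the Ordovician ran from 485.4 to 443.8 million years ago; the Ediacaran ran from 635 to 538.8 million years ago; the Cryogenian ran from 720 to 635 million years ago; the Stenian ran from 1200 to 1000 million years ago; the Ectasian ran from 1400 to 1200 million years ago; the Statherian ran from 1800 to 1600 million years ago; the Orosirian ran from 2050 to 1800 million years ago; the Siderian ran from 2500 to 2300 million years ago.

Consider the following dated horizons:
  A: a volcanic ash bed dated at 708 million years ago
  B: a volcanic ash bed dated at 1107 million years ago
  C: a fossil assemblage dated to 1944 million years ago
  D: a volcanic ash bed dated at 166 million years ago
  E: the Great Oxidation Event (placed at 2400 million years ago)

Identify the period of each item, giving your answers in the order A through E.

A — Cryogenian; B — Stenian; C — Orosirian; D — Jurassic; E — Siderian

A: 708 Ma lies in 720–635 Ma, so Cryogenian.
B: 1107 Ma lies in 1200–1000 Ma, so Stenian.
C: 1944 Ma lies in 2050–1800 Ma, so Orosirian.
D: 166 Ma lies in 201.4–145 Ma, so Jurassic.
E: 2400 Ma lies in 2500–2300 Ma, so Siderian.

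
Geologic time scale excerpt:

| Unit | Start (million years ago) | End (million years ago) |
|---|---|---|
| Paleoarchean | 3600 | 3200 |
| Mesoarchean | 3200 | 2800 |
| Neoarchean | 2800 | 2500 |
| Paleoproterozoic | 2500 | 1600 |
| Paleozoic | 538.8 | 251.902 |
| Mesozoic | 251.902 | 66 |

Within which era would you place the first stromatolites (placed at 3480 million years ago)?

3480 Ma lies between 3600 and 3200 Ma, so it falls in the Paleoarchean.

Paleoarchean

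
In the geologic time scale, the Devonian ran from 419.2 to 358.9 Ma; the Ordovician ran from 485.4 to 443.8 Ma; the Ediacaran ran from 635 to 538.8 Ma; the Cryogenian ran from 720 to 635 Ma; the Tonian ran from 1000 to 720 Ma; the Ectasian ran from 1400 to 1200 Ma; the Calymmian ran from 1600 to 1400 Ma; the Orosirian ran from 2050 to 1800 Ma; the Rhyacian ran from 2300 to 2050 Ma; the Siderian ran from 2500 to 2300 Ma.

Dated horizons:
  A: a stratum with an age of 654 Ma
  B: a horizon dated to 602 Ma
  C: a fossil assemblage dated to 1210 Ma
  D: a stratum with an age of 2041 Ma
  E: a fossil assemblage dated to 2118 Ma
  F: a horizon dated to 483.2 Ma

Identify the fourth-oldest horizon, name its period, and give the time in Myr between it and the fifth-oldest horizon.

Sorted oldest-first by Ma: E (2118), D (2041), C (1210), A (654), B (602), F (483.2).
The fourth oldest is A at 654 Ma, which lies in 720–635 Ma: the Cryogenian.
The fifth oldest is B at 602 Ma; separation = |654 − 602| = 52 Myr.

A, in the Cryogenian; 52 million years to B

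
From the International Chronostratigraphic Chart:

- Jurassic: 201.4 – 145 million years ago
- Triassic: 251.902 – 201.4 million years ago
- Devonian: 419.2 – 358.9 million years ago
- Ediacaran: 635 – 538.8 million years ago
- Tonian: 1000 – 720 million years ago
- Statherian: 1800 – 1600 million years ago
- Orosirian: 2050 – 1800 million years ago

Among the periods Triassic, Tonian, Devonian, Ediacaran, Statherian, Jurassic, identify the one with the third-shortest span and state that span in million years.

Durations: Triassic 50.502; Tonian 280; Devonian 60.3; Ediacaran 96.2; Statherian 200; Jurassic 56.4 Myr.
Sorted shortest-first: Triassic (50.502), Jurassic (56.4), Devonian (60.3), Ediacaran (96.2), Statherian (200), Tonian (280).
The third shortest is Devonian at 60.3 Myr.

Devonian, 60.3 million years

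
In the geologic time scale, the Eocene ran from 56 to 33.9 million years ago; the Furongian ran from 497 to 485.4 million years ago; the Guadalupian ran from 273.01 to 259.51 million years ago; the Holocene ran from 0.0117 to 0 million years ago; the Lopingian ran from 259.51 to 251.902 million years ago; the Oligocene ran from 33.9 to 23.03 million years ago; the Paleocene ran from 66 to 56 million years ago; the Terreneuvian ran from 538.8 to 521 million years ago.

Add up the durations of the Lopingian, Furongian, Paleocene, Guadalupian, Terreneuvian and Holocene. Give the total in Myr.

60.5197 million years

Each duration: Lopingian = 7.608; Furongian = 11.6; Paleocene = 10; Guadalupian = 13.5; Terreneuvian = 17.8; Holocene = 0.0117.
Sum: 7.608 + 11.6 + 10 + 13.5 + 17.8 + 0.0117 = 60.5197 Myr.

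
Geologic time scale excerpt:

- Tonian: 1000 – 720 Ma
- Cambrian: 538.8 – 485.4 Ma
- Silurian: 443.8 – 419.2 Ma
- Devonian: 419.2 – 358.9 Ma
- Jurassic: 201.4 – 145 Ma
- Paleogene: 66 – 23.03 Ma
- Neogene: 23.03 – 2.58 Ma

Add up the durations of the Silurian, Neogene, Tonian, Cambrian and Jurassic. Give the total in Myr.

Duration is start − end for each: (443.8 − 419.2) + (23.03 − 2.58) + (1000 − 720) + (538.8 − 485.4) + (201.4 − 145).
That is 24.6 + 20.45 + 280 + 53.4 + 56.4, which totals 434.85 million years.

434.85 million years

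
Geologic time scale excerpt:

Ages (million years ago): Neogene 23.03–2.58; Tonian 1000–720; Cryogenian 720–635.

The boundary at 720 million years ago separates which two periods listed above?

Tonian and Cryogenian

The Tonian ends at 720 million years ago and the Cryogenian begins at 720 million years ago, so they share that boundary.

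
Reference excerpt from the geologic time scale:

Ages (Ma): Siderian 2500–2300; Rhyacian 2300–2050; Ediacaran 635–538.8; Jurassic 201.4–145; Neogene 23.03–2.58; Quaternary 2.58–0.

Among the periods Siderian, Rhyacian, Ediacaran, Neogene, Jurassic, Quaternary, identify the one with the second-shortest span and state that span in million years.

Neogene, 20.45 million years

Start − end for each: Siderian 2500 − 2300 = 200; Rhyacian 2300 − 2050 = 250; Ediacaran 635 − 538.8 = 96.2; Neogene 23.03 − 2.58 = 20.45; Jurassic 201.4 − 145 = 56.4; Quaternary 2.58 − 0 = 2.58.
Ranking these from shortest: Quaternary < Neogene < Jurassic < Ediacaran < Siderian < Rhyacian.
Position 2 in that ranking is Neogene, which lasted 20.45 Myr.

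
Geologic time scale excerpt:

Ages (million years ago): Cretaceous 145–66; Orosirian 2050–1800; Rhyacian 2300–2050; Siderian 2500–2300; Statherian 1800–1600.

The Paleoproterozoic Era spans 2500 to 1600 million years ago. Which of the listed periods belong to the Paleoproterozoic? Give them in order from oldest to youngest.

Siderian, Rhyacian, Orosirian, Statherian

Periods with both bounds inside 2500–1600 Ma: Siderian (2500–2300), Rhyacian (2300–2050), Orosirian (2050–1800), Statherian (1800–1600).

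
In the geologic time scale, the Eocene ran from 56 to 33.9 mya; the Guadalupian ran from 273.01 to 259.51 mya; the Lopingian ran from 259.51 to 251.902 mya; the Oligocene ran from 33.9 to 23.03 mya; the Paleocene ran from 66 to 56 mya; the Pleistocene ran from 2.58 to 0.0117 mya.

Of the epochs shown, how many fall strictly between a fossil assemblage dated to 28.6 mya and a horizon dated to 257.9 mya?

The older date is 257.9 Ma and the younger is 28.6 Ma.
Epochs with start < 257.9 and end > 28.6 Ma: Paleocene (66–56), Eocene (56–33.9).
That is 2 complete epochs.

2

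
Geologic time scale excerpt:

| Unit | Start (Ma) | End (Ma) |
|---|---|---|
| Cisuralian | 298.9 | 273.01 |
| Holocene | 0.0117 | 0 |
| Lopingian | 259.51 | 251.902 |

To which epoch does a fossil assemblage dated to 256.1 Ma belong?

256.1 Ma lies between 259.51 and 251.902 Ma, so it falls in the Lopingian.

Lopingian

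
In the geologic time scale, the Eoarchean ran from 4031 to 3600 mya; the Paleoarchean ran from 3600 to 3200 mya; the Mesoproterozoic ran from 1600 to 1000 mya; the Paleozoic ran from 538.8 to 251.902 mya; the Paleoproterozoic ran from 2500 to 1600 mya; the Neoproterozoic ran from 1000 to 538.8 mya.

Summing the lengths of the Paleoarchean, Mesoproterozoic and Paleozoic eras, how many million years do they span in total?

Each duration: Paleoarchean = 400; Mesoproterozoic = 600; Paleozoic = 286.898.
Sum: 400 + 600 + 286.898 = 1286.898 Myr.

1286.898 million years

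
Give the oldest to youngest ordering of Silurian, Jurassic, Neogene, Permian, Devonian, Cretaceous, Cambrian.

Cambrian, Silurian, Devonian, Permian, Jurassic, Cretaceous, Neogene

Group by era (each group listed oldest first) — Paleozoic: Cambrian, Silurian, Devonian, Permian; Mesozoic: Jurassic, Cretaceous; Cenozoic: Neogene. The eras run Paleozoic → Mesozoic → Cenozoic. Concatenating the groups in that era order gives oldest to youngest directly.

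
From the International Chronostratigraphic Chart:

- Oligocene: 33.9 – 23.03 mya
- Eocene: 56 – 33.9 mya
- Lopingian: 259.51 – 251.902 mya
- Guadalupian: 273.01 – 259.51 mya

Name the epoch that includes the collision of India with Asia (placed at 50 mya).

Eocene

50 Ma lies between 56 and 33.9 Ma, so it falls in the Eocene.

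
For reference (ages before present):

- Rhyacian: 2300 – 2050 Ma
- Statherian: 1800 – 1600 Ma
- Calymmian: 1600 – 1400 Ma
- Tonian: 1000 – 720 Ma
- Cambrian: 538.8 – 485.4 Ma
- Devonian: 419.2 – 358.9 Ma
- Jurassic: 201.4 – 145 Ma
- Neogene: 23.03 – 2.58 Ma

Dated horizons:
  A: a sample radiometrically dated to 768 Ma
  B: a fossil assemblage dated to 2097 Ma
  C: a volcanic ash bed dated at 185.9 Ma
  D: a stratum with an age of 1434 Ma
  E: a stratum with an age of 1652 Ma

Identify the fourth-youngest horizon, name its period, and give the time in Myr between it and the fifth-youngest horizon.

Sorted youngest-first by Ma: C (185.9), A (768), D (1434), E (1652), B (2097).
The fourth youngest is E at 1652 Ma, which lies in 1800–1600 Ma: the Statherian.
The fifth youngest is B at 2097 Ma; separation = |1652 − 2097| = 445 Myr.

E, in the Statherian; 445 million years to B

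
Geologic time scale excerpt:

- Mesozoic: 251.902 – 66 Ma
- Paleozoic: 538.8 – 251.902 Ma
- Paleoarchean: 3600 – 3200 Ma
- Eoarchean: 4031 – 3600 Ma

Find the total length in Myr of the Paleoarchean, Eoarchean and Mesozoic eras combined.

1016.902 million years

Each duration: Paleoarchean = 400; Eoarchean = 431; Mesozoic = 185.902.
Sum: 400 + 431 + 185.902 = 1016.902 Myr.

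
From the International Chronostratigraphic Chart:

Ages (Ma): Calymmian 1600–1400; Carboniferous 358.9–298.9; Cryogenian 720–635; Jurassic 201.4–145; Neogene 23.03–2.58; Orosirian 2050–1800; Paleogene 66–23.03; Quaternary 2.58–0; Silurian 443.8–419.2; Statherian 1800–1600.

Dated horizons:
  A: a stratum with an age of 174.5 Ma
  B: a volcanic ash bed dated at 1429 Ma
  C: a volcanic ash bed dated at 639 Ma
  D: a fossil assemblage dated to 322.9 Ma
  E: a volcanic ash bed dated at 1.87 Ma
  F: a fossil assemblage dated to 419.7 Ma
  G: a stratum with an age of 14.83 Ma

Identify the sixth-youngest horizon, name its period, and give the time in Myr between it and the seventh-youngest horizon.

C, in the Cryogenian; 790 million years to B

Sorted youngest-first by Ma: E (1.87), G (14.83), A (174.5), D (322.9), F (419.7), C (639), B (1429).
The sixth youngest is C at 639 Ma, which lies in 720–635 Ma: the Cryogenian.
The seventh youngest is B at 1429 Ma; separation = |639 − 1429| = 790 Myr.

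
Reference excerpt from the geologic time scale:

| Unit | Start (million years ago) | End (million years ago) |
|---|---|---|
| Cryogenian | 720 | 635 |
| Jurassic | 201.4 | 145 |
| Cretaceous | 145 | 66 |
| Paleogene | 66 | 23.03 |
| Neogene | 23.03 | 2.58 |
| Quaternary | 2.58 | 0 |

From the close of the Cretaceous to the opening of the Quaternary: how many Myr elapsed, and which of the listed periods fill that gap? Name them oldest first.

The Cretaceous closes at 66 Ma and the Quaternary opens at 2.58 Ma, so the interval is 66 − 2.58 = 63.42 Myr.
A period fits inside if it starts at or after 66 Ma and ends at or before 2.58 Ma; oldest first that gives Paleogene, Neogene.

63.42 million years; Paleogene, Neogene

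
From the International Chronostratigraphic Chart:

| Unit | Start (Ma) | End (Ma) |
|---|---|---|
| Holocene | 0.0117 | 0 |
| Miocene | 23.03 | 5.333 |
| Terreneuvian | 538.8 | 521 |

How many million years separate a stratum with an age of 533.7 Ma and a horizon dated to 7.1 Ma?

533.7 − 7.1 = 526.6 million years.

526.6 million years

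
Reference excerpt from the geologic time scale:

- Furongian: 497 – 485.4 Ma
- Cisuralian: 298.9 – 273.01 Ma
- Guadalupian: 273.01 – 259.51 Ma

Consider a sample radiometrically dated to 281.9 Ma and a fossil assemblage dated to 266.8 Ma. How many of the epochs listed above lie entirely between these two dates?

The older date is 281.9 Ma and the younger is 266.8 Ma.
No epoch both begins after 281.9 Ma and ends before 266.8 Ma, so the count is 0.

0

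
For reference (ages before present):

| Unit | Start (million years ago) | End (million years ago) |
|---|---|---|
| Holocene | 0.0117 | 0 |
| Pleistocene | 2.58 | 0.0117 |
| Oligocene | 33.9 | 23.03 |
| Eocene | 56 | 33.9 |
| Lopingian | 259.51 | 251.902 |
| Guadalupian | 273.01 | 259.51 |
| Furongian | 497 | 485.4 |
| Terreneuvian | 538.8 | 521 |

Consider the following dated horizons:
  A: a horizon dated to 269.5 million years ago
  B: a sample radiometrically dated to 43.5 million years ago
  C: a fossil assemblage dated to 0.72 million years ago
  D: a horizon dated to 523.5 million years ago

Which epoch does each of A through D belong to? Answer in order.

A: 269.5 Ma lies in 273.01–259.51 Ma, so Guadalupian.
B: 43.5 Ma lies in 56–33.9 Ma, so Eocene.
C: 0.72 Ma lies in 2.58–0.0117 Ma, so Pleistocene.
D: 523.5 Ma lies in 538.8–521 Ma, so Terreneuvian.

A — Guadalupian; B — Eocene; C — Pleistocene; D — Terreneuvian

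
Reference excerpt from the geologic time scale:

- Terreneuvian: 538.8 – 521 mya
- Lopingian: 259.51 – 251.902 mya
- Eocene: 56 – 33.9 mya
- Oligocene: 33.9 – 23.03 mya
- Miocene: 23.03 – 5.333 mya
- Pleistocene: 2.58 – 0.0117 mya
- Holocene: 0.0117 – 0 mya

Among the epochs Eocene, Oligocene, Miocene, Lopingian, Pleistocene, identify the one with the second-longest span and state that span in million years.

Durations: Eocene 22.1; Oligocene 10.87; Miocene 17.697; Lopingian 7.608; Pleistocene 2.5683 Myr.
Sorted longest-first: Eocene (22.1), Miocene (17.697), Oligocene (10.87), Lopingian (7.608), Pleistocene (2.5683).
The second longest is Miocene at 17.697 Myr.

Miocene, 17.697 million years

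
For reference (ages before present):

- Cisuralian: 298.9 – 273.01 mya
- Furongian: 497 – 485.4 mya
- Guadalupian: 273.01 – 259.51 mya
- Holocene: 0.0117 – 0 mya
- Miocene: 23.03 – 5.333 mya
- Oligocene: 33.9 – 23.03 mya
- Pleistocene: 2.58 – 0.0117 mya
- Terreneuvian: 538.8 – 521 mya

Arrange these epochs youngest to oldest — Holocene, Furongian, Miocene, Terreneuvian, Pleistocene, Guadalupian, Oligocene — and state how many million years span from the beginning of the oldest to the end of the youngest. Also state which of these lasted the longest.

From the excerpt: Holocene 0.0117–0; Furongian 497–485.4; Miocene 23.03–5.333; Terreneuvian 538.8–521; Pleistocene 2.58–0.0117; Guadalupian 273.01–259.51; Oligocene 33.9–23.03 (Ma).
Larger Ma is earlier, so the oldest is Terreneuvian and the youngest is Holocene; youngest to oldest: Holocene, Pleistocene, Miocene, Oligocene, Guadalupian, Furongian, Terreneuvian.
Oldest start 538.8 minus youngest end 0 gives 538.8 Myr overall.
Individual lengths (start − end): Furongian 11.6; Holocene 0.0117; Oligocene 10.87; Guadalupian 13.5; Miocene 17.697; Pleistocene 2.5683; Terreneuvian 17.8. The largest is Terreneuvian at 17.8 Myr.

Holocene → Pleistocene → Miocene → Oligocene → Guadalupian → Furongian → Terreneuvian; total span 538.8 Myr; longest is Terreneuvian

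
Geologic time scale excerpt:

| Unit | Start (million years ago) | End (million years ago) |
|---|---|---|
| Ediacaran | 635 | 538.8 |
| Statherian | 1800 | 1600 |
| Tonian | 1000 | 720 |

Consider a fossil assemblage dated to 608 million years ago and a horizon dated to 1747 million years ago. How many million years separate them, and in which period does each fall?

1139 million years apart; the first in the Ediacaran, the second in the Statherian

Elapsed time: 1747 − 608 = 1139 Myr.
608 Ma lies within 635–538.8 Ma: Ediacaran.
1747 Ma lies within 1800–1600 Ma: Statherian.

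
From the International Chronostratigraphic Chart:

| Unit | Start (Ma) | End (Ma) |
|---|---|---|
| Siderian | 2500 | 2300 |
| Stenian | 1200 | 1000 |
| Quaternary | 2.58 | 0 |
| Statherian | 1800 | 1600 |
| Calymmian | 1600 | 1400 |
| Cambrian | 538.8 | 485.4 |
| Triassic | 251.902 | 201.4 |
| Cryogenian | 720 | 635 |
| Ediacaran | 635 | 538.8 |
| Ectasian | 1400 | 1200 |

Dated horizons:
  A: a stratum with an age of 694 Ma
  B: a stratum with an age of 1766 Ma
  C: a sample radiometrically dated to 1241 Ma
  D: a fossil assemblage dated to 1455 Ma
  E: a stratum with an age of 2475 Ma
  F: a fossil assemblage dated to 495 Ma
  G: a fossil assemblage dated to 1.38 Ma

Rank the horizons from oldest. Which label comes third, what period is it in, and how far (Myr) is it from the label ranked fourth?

D, in the Calymmian; 214 million years to C

Sorted oldest-first by Ma: E (2475), B (1766), D (1455), C (1241), A (694), F (495), G (1.38).
The third oldest is D at 1455 Ma, which lies in 1600–1400 Ma: the Calymmian.
The fourth oldest is C at 1241 Ma; separation = |1455 − 1241| = 214 Myr.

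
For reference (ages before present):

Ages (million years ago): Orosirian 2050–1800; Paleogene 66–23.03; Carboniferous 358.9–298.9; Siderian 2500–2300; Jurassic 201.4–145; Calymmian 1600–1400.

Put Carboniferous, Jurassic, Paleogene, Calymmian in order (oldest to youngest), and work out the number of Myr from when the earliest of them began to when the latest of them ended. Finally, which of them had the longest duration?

From the excerpt: Carboniferous 358.9–298.9; Jurassic 201.4–145; Paleogene 66–23.03; Calymmian 1600–1400 (Ma).
Larger Ma is earlier, so the oldest is Calymmian and the youngest is Paleogene; oldest to youngest: Calymmian, Carboniferous, Jurassic, Paleogene.
Oldest start 1600 minus youngest end 23.03 gives 1576.97 Myr overall.
Individual lengths (start − end): Jurassic 56.4; Carboniferous 60; Calymmian 200; Paleogene 42.97. The largest is Calymmian at 200 Myr.

Calymmian → Carboniferous → Jurassic → Paleogene; total span 1576.97 Myr; longest is Calymmian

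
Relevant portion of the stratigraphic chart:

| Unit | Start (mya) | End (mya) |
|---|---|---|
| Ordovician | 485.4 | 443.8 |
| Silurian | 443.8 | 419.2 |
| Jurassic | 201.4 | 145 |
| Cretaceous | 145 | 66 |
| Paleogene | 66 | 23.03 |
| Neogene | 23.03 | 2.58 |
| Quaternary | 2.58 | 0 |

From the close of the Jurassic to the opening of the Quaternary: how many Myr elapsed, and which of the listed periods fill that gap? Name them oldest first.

142.42 million years; Cretaceous, Paleogene, Neogene

The Jurassic closes at 145 Ma and the Quaternary opens at 2.58 Ma, so the interval is 145 − 2.58 = 142.42 Myr.
A period fits inside if it starts at or after 145 Ma and ends at or before 2.58 Ma; oldest first that gives Cretaceous, Paleogene, Neogene.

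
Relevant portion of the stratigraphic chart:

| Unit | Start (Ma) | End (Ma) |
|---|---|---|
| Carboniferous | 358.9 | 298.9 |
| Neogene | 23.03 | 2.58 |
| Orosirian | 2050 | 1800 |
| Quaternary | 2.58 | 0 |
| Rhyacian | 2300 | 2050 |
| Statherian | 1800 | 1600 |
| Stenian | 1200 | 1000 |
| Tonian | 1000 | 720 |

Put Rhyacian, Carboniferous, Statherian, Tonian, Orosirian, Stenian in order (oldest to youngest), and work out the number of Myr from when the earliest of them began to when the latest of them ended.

From the excerpt: Rhyacian 2300–2050; Carboniferous 358.9–298.9; Statherian 1800–1600; Tonian 1000–720; Orosirian 2050–1800; Stenian 1200–1000 (Ma).
Larger Ma is earlier, so the oldest is Rhyacian and the youngest is Carboniferous; oldest to youngest: Rhyacian, Orosirian, Statherian, Stenian, Tonian, Carboniferous.
Oldest start 2300 minus youngest end 298.9 gives 2001.1 Myr overall.

Rhyacian → Orosirian → Statherian → Stenian → Tonian → Carboniferous; total span 2001.1 Myr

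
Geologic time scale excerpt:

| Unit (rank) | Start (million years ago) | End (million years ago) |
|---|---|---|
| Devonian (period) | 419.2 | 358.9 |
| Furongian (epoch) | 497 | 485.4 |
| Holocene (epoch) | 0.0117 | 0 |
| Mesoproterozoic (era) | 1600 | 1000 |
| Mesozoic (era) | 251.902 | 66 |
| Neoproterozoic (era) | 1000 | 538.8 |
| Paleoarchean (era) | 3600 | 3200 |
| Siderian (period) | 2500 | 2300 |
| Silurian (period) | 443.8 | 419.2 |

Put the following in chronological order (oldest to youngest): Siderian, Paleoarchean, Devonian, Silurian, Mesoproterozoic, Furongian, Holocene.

The oldest of these is Paleoarchean (starts 3600 Ma) and the youngest is Holocene (ends 0 Ma).
In between, by decreasing start age: Siderian (2500), Mesoproterozoic (1600), Furongian (497), Silurian (443.8), Devonian (419.2).

Paleoarchean, Siderian, Mesoproterozoic, Furongian, Silurian, Devonian, Holocene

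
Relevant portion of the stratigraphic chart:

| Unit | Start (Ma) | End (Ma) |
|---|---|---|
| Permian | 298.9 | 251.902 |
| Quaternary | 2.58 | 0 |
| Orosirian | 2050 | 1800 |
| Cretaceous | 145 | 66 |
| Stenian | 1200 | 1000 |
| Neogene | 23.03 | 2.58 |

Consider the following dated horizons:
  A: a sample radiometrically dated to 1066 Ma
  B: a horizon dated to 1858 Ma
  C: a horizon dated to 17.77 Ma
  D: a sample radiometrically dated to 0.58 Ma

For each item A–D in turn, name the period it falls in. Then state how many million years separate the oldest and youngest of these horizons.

A: 1066 Ma lies in 1200–1000 Ma, so Stenian.
B: 1858 Ma lies in 2050–1800 Ma, so Orosirian.
C: 17.77 Ma lies in 23.03–2.58 Ma, so Neogene.
D: 0.58 Ma lies in 2.58–0 Ma, so Quaternary.
Oldest = 1858 Ma, youngest = 0.58 Ma → span 1857.42 Myr.

A — Stenian; B — Orosirian; C — Neogene; D — Quaternary; span 1857.42 million years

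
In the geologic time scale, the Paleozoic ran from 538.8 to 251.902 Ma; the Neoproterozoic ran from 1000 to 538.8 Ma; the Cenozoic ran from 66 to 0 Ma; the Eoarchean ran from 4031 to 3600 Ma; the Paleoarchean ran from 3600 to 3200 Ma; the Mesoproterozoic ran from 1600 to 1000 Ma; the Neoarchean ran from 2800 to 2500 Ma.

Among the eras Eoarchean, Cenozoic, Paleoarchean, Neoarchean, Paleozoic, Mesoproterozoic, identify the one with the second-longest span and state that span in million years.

Eoarchean, 431 million years

Durations: Eoarchean 431; Cenozoic 66; Paleoarchean 400; Neoarchean 300; Paleozoic 286.898; Mesoproterozoic 600 Myr.
Sorted longest-first: Mesoproterozoic (600), Eoarchean (431), Paleoarchean (400), Neoarchean (300), Paleozoic (286.898), Cenozoic (66).
The second longest is Eoarchean at 431 Myr.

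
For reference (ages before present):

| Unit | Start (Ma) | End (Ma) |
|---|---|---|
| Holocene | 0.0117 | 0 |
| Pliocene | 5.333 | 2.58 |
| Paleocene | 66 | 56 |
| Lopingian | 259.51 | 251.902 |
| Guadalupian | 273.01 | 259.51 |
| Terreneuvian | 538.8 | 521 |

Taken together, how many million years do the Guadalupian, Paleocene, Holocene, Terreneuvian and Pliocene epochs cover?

44.0647 million years

Duration is start − end for each: (273.01 − 259.51) + (66 − 56) + (0.0117 − 0) + (538.8 − 521) + (5.333 − 2.58).
That is 13.5 + 10 + 0.0117 + 17.8 + 2.753, which totals 44.0647 million years.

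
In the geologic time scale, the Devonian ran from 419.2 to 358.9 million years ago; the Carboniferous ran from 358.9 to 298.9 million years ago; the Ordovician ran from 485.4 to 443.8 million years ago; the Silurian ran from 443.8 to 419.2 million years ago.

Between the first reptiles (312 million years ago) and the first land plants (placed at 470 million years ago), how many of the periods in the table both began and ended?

2

The older date is 470 Ma and the younger is 312 Ma.
Periods with start < 470 and end > 312 Ma: Silurian (443.8–419.2), Devonian (419.2–358.9).
That is 2 complete periods.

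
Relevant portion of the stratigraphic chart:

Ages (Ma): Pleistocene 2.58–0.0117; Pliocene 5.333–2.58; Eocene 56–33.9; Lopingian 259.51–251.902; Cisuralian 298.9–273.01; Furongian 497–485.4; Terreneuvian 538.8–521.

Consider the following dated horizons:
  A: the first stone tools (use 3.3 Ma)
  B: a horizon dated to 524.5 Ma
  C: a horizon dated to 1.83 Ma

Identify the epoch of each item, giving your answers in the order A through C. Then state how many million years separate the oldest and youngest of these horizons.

A: 3.3 Ma lies in 5.333–2.58 Ma, so Pliocene.
B: 524.5 Ma lies in 538.8–521 Ma, so Terreneuvian.
C: 1.83 Ma lies in 2.58–0.0117 Ma, so Pleistocene.
Oldest = 524.5 Ma, youngest = 1.83 Ma → span 522.67 Myr.

A — Pliocene; B — Terreneuvian; C — Pleistocene; span 522.67 million years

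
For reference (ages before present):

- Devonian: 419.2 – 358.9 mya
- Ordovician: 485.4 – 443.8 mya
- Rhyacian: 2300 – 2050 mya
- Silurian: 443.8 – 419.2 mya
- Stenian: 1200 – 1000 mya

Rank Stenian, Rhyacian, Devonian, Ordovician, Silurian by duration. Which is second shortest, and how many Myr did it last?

Ordovician, 41.6 million years

Durations: Stenian 200; Rhyacian 250; Devonian 60.3; Ordovician 41.6; Silurian 24.6 Myr.
Sorted shortest-first: Silurian (24.6), Ordovician (41.6), Devonian (60.3), Stenian (200), Rhyacian (250).
The second shortest is Ordovician at 41.6 Myr.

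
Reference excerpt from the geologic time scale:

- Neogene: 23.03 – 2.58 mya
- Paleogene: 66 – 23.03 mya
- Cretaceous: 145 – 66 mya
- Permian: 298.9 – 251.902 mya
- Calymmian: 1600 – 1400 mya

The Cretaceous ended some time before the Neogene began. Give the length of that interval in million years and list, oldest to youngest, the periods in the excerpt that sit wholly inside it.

42.97 million years; Paleogene

The Cretaceous closes at 66 Ma and the Neogene opens at 23.03 Ma, so the interval is 66 − 23.03 = 42.97 Myr.
A period fits inside if it starts at or after 66 Ma and ends at or before 23.03 Ma; oldest first that gives Paleogene.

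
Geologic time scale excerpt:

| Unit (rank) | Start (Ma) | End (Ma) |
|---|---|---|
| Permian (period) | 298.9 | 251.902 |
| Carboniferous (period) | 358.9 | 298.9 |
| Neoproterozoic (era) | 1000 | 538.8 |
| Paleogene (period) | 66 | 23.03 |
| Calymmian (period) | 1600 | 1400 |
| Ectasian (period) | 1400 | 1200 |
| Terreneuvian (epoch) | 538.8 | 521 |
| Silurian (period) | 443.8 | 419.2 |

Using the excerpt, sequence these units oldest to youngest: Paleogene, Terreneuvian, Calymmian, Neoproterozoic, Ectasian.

Calymmian, Ectasian, Neoproterozoic, Terreneuvian, Paleogene

Read off each span (Ma): Paleogene 66–23.03; Terreneuvian 538.8–521; Calymmian 1600–1400; Neoproterozoic 1000–538.8; Ectasian 1400–1200.
Larger Ma is older, so oldest→youngest is Calymmian, Ectasian, Neoproterozoic, Terreneuvian, Paleogene.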